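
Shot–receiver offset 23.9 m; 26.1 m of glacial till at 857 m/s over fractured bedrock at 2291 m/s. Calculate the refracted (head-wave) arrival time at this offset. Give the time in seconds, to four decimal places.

0.0669 s

t = x/V₂ + 2h·√(V₂²−V₁²)/(V₁V₂).
√(V₂²−V₁²) = √(2291²−857²) = 2124.7 m/s; delay term = 2·26.1·2124.7/(857·2291) = 0.05649 s.
t = 23.9/2291 + 0.05649 = 0.06692 s.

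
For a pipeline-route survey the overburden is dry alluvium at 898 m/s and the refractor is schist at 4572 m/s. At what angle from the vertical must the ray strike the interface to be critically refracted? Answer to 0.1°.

11.3°

Critical incidence: sin θ_c = V₁/V₂ = 898/4572 = 0.1964.
θ_c = arcsin 0.1964 = 11.33°.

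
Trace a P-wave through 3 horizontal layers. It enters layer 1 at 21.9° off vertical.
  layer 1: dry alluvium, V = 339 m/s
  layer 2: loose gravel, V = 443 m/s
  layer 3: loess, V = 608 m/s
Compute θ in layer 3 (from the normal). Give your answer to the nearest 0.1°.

Snell's law across each interface conserves sin θ / V, so sin θ_3 = V_3·sin θ₁/V₁.
sin θ_3 = 608 × sin 21.9° / 339 = 0.6690.
θ_3 = arcsin 0.6690 = 41.99°.

42.0°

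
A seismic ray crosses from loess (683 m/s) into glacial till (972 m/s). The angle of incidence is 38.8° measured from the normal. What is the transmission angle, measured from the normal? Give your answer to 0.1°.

63.1°

Snell's law: sin θ₂ = (V₂/V₁)·sin θ₁ = (972/683)·sin 38.8° = 0.8917.
θ₂ = sin⁻¹(0.8917) = 63.09° (from vertical).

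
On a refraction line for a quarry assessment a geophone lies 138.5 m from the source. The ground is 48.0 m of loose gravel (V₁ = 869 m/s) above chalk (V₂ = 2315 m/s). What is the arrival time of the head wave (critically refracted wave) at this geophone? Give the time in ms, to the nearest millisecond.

t = x/V₂ + 2h·√(V₂²−V₁²)/(V₁V₂).
√(V₂²−V₁²) = √(2315²−869²) = 2145.7 m/s; delay term = 2·48.0·2145.7/(869·2315) = 0.10239 s.
t = 138.5/2315 + 0.10239 = 0.16222 s.

162 ms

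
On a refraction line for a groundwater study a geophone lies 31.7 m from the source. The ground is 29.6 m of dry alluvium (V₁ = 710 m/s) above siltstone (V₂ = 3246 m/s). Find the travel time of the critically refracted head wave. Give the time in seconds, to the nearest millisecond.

t = x/V₂ + 2h·√(V₂²−V₁²)/(V₁V₂).
√(V₂²−V₁²) = √(3246²−710²) = 3167.4 m/s; delay term = 2·29.6·3167.4/(710·3246) = 0.08136 s.
t = 31.7/3246 + 0.08136 = 0.09113 s.

0.091 s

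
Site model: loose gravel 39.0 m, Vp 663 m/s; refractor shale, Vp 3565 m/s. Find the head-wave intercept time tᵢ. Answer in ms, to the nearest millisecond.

θ_c = arcsin(V₁/V₂) = arcsin(663/3565) = 10.72°; cos θ_c = 0.9826.
tᵢ = 2h·cos θ_c / V₁ = 2·39.0·0.9826 / 663 = 0.11559 s.

116 ms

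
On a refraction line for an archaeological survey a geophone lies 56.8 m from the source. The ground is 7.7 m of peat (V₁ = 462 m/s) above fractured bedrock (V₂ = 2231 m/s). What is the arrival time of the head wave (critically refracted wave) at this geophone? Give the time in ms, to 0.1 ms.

θ_c = arcsin(V₁/V₂) = arcsin(462/2231) = 11.95°, cos θ_c = 0.9783.
Intercept time tᵢ = 2h cos θ_c / V₁ = 2·7.7·0.9783/462 = 0.03261 s.
t = x/V₂ + tᵢ = 56.8/2231 + 0.03261 = 0.05807 s.

58.1 ms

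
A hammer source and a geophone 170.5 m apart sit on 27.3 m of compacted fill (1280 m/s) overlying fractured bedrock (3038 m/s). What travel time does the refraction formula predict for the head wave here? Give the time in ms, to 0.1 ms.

t = x/V₂ + 2h·√(V₂²−V₁²)/(V₁V₂).
√(V₂²−V₁²) = √(3038²−1280²) = 2755.2 m/s; delay term = 2·27.3·2755.2/(1280·3038) = 0.03869 s.
t = 170.5/3038 + 0.03869 = 0.09481 s.

94.8 ms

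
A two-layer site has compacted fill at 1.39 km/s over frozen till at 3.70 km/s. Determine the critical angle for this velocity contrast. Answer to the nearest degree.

Critical incidence: sin θ_c = V₁/V₂ = 1.39/3.70 = 0.3757.
θ_c = arcsin 0.3757 = 22.07°.

22°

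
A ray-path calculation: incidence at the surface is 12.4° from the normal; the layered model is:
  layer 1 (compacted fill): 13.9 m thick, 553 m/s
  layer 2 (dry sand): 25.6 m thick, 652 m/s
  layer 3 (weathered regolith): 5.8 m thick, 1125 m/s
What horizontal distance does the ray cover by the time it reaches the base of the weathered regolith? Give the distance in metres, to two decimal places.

Apply Snell's law at each interface; in layer i the horizontal offset is hᵢ·tan θᵢ.
Layer 1: θ = 12.40°; offset = 13.9·tan 12.40° = 3.0561 m.
Layer 2: sin θ = 652·sin 12.4°/553 = 0.2532, θ = 14.67°; offset = 25.6·tan 14.67° = 6.6996 m.
Layer 3: sin θ = 1125·sin 12.4°/553 = 0.4368, θ = 25.90°; offset = 5.8·tan 25.90° = 2.8167 m.
Total horizontal offset = 12.5724 m.

12.57 m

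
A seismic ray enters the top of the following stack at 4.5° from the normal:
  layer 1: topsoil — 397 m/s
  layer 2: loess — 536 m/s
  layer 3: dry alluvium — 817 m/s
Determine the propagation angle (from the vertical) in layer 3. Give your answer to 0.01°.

9.29°

Ray parameter p = sin 4.5° / 397 = 1.9763e-04 s/m.
sin θ_3 = p·V_3 = 1.9763e-04 × 817 = 0.1615.
θ_3 = 9.29° from the vertical.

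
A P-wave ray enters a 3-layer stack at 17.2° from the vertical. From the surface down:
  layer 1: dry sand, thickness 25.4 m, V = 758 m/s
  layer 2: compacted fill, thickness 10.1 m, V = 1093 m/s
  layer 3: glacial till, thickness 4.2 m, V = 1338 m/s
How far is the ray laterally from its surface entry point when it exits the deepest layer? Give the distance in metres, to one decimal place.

Ray parameter p = sin 17.2° / 758 m/s = 3.9012e-04 s/m.
Layer 1: θ = 17.20°; offset = 25.4·tan 17.20° = 7.863 m.
Layer 2: sin θ = p·1093 = 0.4264 → θ = 25.24°; offset = 10.1·tan 25.24° = 4.761 m.
Layer 3: sin θ = p·1338 = 0.5220 → θ = 31.46°; offset = 4.2·tan 31.46° = 2.570 m.
Total horizontal offset = 15.194 m.

15.2 m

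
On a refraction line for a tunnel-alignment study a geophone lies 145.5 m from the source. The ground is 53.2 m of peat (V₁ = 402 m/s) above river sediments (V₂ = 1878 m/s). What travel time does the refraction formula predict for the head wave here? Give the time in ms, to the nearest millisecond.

336 ms

θ_c = arcsin(V₁/V₂) = arcsin(402/1878) = 12.36°, cos θ_c = 0.9768.
Intercept time tᵢ = 2h cos θ_c / V₁ = 2·53.2·0.9768/402 = 0.25854 s.
t = x/V₂ + tᵢ = 145.5/1878 + 0.25854 = 0.33602 s.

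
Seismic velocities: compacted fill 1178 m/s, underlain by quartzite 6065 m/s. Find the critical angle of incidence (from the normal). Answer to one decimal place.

At critical incidence the refracted ray runs along the interface (θ₂ = 90°), so sin θ_c = V₁/V₂.
θ_c = arcsin(1178/6065) = arcsin 0.1942 = 11.20°.

11.2°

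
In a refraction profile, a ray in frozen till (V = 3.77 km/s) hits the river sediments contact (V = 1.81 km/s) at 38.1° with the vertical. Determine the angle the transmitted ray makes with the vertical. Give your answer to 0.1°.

sin θ₁/V₁ = sin θ₂/V₂ ⇒ sin θ₂ = 1.81·sin 38.1°/3.77 = 1.81·0.6170/3.77 = 0.2962.
θ₂ = sin⁻¹(0.2962) = 17.23° (from vertical).

17.2°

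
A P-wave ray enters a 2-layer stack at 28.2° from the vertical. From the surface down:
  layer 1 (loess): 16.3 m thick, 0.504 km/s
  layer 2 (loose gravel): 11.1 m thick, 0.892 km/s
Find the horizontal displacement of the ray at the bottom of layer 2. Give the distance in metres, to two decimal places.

25.67 m

p = sin θ₁/V₁ = sin 28.2°/0.504 = 9.3760e-01 s/km is conserved through the stack.
Layer 1: θ = 28.20°; offset = 16.3·tan 28.20° = 8.7400 m.
Layer 2: sin θ = p·0.892 = 0.8363 → θ = 56.76°; offset = 11.1·tan 56.76° = 16.9339 m.
Σ offsets = 25.6739 m.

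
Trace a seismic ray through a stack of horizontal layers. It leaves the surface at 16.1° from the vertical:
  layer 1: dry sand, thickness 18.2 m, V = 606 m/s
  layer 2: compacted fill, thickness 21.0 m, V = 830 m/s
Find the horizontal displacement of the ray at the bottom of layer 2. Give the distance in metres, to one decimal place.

13.9 m

Apply Snell's law at each interface; in layer i the horizontal offset is hᵢ·tan θᵢ.
Layer 1: θ = 16.10°; offset = 18.2·tan 16.10° = 5.253 m.
Layer 2: sin θ = 830·sin 16.1°/606 = 0.3798, θ = 22.32°; offset = 21.0·tan 22.32° = 8.622 m.
Total horizontal offset = 13.876 m.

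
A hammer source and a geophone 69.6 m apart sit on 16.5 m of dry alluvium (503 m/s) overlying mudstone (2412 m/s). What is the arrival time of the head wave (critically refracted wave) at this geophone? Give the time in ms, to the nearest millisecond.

t = x/V₂ + 2h·√(V₂²−V₁²)/(V₁V₂).
√(V₂²−V₁²) = √(2412²−503²) = 2359.0 m/s; delay term = 2·16.5·2359.0/(503·2412) = 0.06416 s.
t = 69.6/2412 + 0.06416 = 0.09302 s.

93 ms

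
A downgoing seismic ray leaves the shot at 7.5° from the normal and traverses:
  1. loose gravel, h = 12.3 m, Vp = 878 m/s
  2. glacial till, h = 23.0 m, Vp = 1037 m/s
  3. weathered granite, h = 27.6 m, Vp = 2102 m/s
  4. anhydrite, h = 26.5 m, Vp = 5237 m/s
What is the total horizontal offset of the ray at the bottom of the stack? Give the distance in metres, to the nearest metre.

Ray parameter p = sin 7.5° / 878 m/s = 1.4866e-04 s/m.
Layer 1: θ = 7.50°; offset = 12.3·tan 7.50° = 1.619 m.
Layer 2: sin θ = p·1037 = 0.1542 → θ = 8.87°; offset = 23.0·tan 8.87° = 3.589 m.
Layer 3: sin θ = p·2102 = 0.3125 → θ = 18.21°; offset = 27.6·tan 18.21° = 9.079 m.
Layer 4: sin θ = p·5237 = 0.7785 → θ = 51.13°; offset = 26.5·tan 51.13° = 32.875 m.
Σ offsets = 47.162 m.

47 m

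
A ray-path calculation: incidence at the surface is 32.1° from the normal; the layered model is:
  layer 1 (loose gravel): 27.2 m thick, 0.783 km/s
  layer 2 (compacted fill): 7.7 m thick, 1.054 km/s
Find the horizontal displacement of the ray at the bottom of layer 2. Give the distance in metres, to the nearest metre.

25 m

Ray parameter p = sin 32.1° / 0.783 km/s = 6.7867e-01 s/km.
Layer 1: θ = 32.10°; offset = 27.2·tan 32.10° = 17.063 m.
Layer 2: sin θ = p·1.054 = 0.7153 → θ = 45.67°; offset = 7.7·tan 45.67° = 7.882 m.
Total horizontal offset = 24.945 m.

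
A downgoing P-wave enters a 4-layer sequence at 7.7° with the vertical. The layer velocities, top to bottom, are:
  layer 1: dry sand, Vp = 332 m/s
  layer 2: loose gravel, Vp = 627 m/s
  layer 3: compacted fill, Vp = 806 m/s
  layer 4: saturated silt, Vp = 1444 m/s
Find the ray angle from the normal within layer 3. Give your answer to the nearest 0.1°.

Ray parameter p = sin 7.7° / 332 = 4.0357e-04 s/m.
sin θ_3 = p·V_3 = 4.0357e-04 × 806 = 0.3253.
θ_3 = 18.98° from the vertical.

19.0°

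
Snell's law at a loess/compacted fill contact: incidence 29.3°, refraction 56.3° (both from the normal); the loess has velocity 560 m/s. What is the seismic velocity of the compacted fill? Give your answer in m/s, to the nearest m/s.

sin 29.3° = 0.4894; sin 56.3° = 0.8320.
V₂ = V₁·(sin θ₂/sin θ₁) = 560·(0.8320/0.4894) = 952.00 m/s.

952 m/s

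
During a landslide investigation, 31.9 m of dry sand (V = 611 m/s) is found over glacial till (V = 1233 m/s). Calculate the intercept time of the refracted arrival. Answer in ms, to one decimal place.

θ_c = arcsin(V₁/V₂) = arcsin(611/1233) = 29.71°; cos θ_c = 0.8686.
tᵢ = 2h·cos θ_c / V₁ = 2·31.9·0.8686 / 611 = 0.09070 s.

90.7 ms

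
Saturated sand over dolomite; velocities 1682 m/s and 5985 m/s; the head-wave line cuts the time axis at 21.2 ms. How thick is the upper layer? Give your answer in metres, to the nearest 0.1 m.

18.6 m

θ_c = arcsin(1682/5985) = 16.32°; cos θ_c = 0.9597.
tᵢ = 2h cos θ_c/V₁ ⇒ h = tᵢ·V₁/(2 cos θ_c) = 0.0212·1682/(2·0.9597) = 18.58 m.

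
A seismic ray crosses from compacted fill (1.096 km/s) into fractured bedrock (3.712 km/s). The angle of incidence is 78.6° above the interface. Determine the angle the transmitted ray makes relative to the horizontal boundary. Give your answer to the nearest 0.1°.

Convert to the normal: θ₁ = 90° − 78.6° = 11.4°.
sin θ₁/V₁ = sin θ₂/V₂ ⇒ sin θ₂ = 3.712·sin 11.4°/1.096 = 3.712·0.1977/1.096 = 0.6694.
θ₂ = sin⁻¹(0.6694) = 42.02° (from vertical).
From the interface: 90° − 42.02° = 47.98°.

48.0°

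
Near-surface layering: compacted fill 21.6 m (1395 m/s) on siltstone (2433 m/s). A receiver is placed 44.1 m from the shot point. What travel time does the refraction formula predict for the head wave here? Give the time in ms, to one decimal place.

θ_c = arcsin(V₁/V₂) = arcsin(1395/2433) = 34.99°, cos θ_c = 0.8193.
Intercept time tᵢ = 2h cos θ_c / V₁ = 2·21.6·0.8193/1395 = 0.02537 s.
t = x/V₂ + tᵢ = 44.1/2433 + 0.02537 = 0.04350 s.

43.5 ms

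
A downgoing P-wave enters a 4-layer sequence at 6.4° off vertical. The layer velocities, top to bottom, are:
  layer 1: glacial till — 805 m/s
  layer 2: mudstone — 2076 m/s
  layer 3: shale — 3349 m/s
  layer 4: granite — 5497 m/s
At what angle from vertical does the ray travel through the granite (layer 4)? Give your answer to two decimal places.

49.57°

Snell's law across each interface conserves sin θ / V, so sin θ_4 = V_4·sin θ₁/V₁.
sin θ_4 = 5497 × sin 6.4° / 805 = 0.7612.
θ_4 = 49.57° from the vertical.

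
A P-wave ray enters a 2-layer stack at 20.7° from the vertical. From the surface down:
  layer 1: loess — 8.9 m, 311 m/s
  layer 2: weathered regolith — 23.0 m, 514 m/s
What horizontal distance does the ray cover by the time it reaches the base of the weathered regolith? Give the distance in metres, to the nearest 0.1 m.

p = sin θ₁/V₁ = sin 20.7°/311 = 1.1366e-03 s/m is conserved through the stack.
Layer 1: θ = 20.70°; offset = 8.9·tan 20.70° = 3.363 m.
Layer 2: sin θ = p·514 = 0.5842 → θ = 35.75°; offset = 23.0·tan 35.75° = 16.555 m.
Σ offsets = 19.919 m.

19.9 m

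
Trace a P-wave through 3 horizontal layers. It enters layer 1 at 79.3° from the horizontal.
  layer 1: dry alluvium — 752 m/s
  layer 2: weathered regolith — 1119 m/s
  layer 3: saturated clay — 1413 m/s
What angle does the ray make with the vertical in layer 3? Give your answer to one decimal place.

From the normal: θ₁ = 90° − 79.3° = 10.7°.
Ray parameter p = sin 10.7° / 752 = 2.4690e-04 s/m.
sin θ_3 = p·V_3 = 2.4690e-04 × 1413 = 0.3489.
θ_3 = 20.42° from the vertical.

20.4°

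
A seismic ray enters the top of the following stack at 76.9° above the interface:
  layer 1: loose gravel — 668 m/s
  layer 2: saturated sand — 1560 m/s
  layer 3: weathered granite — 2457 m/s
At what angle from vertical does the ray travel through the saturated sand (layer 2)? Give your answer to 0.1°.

From the normal: θ₁ = 90° − 76.9° = 13.1°.
Snell's law across each interface conserves sin θ / V, so sin θ_2 = V_2·sin θ₁/V₁.
sin θ_2 = 1560 × sin 13.1° / 668 = 0.5293.
θ_2 = 31.96° from the vertical.

32.0°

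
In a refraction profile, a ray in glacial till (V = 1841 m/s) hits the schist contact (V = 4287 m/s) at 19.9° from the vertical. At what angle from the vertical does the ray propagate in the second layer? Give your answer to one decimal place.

52.4°

Snell's law: sin θ₂ = (V₂/V₁)·sin θ₁ = (4287/1841)·sin 19.9° = 0.7926.
θ₂ = sin⁻¹(0.7926) = 52.43° (from vertical).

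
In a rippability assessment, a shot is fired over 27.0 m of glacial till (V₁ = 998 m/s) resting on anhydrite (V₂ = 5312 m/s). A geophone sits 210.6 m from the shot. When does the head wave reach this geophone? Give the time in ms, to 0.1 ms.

92.8 ms

θ_c = arcsin(V₁/V₂) = arcsin(998/5312) = 10.83°, cos θ_c = 0.9822.
Intercept time tᵢ = 2h cos θ_c / V₁ = 2·27.0·0.9822/998 = 0.05314 s.
t = x/V₂ + tᵢ = 210.6/5312 + 0.05314 = 0.09279 s.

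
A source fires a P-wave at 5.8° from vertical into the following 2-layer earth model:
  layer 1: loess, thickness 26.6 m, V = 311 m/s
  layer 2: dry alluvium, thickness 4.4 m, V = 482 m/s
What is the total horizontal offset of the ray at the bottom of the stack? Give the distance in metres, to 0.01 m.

3.40 m

Apply Snell's law at each interface; in layer i the horizontal offset is hᵢ·tan θᵢ.
Layer 1: θ = 5.80°; offset = 26.6·tan 5.80° = 2.7019 m.
Layer 2: sin θ = 482·sin 5.8°/311 = 0.1566, θ = 9.01°; offset = 4.4·tan 9.01° = 0.6977 m.
Σ offsets = 3.3997 m.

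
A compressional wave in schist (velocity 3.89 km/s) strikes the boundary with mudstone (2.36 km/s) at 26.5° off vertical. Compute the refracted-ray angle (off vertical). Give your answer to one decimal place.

15.7°

Snell's law: sin θ₂ = (V₂/V₁)·sin θ₁ = (2.36/3.89)·sin 26.5° = 0.2707.
θ₂ = sin⁻¹(0.2707) = 15.71° (from vertical).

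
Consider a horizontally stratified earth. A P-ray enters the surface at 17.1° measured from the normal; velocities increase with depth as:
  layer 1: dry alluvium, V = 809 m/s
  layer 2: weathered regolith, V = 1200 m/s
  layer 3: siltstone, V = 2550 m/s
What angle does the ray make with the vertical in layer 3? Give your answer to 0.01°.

Ray parameter p = sin 17.1° / 809 = 3.6346e-04 s/m.
sin θ_3 = p·V_3 = 3.6346e-04 × 2550 = 0.9268.
θ_3 = arcsin 0.9268 = 67.95°.

67.95°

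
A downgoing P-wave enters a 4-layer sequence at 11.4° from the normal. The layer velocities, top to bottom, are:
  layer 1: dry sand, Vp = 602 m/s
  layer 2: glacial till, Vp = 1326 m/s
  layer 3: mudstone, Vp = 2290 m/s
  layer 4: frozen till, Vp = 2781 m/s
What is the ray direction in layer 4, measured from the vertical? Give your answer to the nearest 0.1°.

65.9°

Ray parameter p = sin 11.4° / 602 = 3.2833e-04 s/m.
sin θ_4 = p·V_4 = 3.2833e-04 × 2781 = 0.9131.
θ_4 = 65.94° from the vertical.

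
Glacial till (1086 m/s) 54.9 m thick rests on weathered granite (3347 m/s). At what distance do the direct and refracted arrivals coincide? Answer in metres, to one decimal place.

x_cross = 2h·√((V₂+V₁)/(V₂−V₁)).
(V₂+V₁)/(V₂−V₁) = (3347+1086)/(3347−1086) = 1.9606; √ = 1.4002.
x_cross = 2·54.9·1.4002 = 153.74 m.

153.7 m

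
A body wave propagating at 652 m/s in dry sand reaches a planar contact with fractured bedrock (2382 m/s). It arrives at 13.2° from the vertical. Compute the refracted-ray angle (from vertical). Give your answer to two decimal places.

56.54°

Snell's law: sin θ₂ = (V₂/V₁)·sin θ₁ = (2382/652)·sin 13.2° = 0.8343.
θ₂ = arcsin 0.8343 = 56.54° from the normal.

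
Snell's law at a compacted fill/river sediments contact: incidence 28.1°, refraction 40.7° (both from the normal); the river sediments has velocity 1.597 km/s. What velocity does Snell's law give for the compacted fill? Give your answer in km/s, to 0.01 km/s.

1.15 km/s

sin 28.1° = 0.4710; sin 40.7° = 0.6521.
V₁ = V₂·(sin θ₁/sin θ₂) = 1.597·(0.4710/0.6521) = 1.15 km/s.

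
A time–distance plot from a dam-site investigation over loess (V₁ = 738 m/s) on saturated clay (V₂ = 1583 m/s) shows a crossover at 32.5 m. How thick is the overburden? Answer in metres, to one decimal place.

9.8 m

h = (x_cross/2)·√((V₂−V₁)/(V₂+V₁)).
(V₂−V₁)/(V₂+V₁) = (1583−738)/(1583+738) = 0.3641; √ = 0.6034.
h = (32.5/2)·0.6034 = 9.80 m.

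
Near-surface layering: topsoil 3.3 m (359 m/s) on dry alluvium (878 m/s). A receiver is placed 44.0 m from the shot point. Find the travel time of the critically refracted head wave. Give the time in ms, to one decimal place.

θ_c = arcsin(V₁/V₂) = arcsin(359/878) = 24.13°, cos θ_c = 0.9126.
Intercept time tᵢ = 2h cos θ_c / V₁ = 2·3.3·0.9126/359 = 0.01678 s.
t = x/V₂ + tᵢ = 44.0/878 + 0.01678 = 0.06689 s.

66.9 ms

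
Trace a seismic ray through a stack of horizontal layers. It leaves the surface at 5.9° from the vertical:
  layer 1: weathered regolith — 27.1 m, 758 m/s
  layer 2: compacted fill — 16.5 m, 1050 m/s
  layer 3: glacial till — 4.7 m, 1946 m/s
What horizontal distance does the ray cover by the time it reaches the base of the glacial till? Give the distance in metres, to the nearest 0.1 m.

Ray parameter p = sin 5.9° / 758 m/s = 1.3561e-04 s/m.
Layer 1: θ = 5.90°; offset = 27.1·tan 5.90° = 2.801 m.
Layer 2: sin θ = p·1050 = 0.1424 → θ = 8.19°; offset = 16.5·tan 8.19° = 2.374 m.
Layer 3: sin θ = p·1946 = 0.2639 → θ = 15.30°; offset = 4.7·tan 15.30° = 1.286 m.
Total horizontal offset = 6.460 m.

6.5 m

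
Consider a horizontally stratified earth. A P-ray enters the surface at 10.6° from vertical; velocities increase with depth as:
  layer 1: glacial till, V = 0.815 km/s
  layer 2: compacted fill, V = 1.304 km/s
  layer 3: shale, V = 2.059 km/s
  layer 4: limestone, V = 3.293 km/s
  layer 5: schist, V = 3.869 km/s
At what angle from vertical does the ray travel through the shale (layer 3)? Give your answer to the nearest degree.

Snell's law across each interface conserves sin θ / V, so sin θ_3 = V_3·sin θ₁/V₁.
sin θ_3 = 2.059 × sin 10.6° / 0.815 = 0.4647.
θ_3 = arcsin 0.4647 = 27.69°.

28°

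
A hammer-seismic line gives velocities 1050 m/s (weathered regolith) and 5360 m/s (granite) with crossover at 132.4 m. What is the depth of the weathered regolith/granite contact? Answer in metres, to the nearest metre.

h = (x_cross/2)·√((V₂−V₁)/(V₂+V₁)).
(V₂−V₁)/(V₂+V₁) = (5360−1050)/(5360+1050) = 0.6724; √ = 0.8200.
h = (132.4/2)·0.8200 = 54.28 m.

54 m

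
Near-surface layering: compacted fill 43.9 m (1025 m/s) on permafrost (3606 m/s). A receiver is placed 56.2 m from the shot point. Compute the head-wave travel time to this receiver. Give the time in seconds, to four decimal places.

θ_c = arcsin(V₁/V₂) = arcsin(1025/3606) = 16.51°, cos θ_c = 0.9588.
Intercept time tᵢ = 2h cos θ_c / V₁ = 2·43.9·0.9588/1025 = 0.08213 s.
t = x/V₂ + tᵢ = 56.2/3606 + 0.08213 = 0.09771 s.

0.0977 s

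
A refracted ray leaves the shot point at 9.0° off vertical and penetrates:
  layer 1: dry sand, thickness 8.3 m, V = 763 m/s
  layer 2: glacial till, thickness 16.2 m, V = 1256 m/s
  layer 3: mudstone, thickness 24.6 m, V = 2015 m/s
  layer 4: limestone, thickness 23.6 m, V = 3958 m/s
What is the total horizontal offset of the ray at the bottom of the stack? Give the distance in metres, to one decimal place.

Apply Snell's law at each interface; in layer i the horizontal offset is hᵢ·tan θᵢ.
Layer 1: θ = 9.00°; offset = 8.3·tan 9.00° = 1.315 m.
Layer 2: sin θ = 1256·sin 9.0°/763 = 0.2575, θ = 14.92°; offset = 16.2·tan 14.92° = 4.317 m.
Layer 3: sin θ = 2015·sin 9.0°/763 = 0.4131, θ = 24.40°; offset = 24.6·tan 24.40° = 11.160 m.
Layer 4: sin θ = 3958·sin 9.0°/763 = 0.8115, θ = 54.24°; offset = 23.6·tan 54.24° = 32.773 m.
Total horizontal offset = 49.564 m.

49.6 m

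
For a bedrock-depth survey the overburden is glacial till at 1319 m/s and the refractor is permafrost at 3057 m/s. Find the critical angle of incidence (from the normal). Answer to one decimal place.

At critical incidence the refracted ray runs along the interface (θ₂ = 90°), so sin θ_c = V₁/V₂.
θ_c = arcsin(1319/3057) = arcsin 0.4315 = 25.56°.

25.6°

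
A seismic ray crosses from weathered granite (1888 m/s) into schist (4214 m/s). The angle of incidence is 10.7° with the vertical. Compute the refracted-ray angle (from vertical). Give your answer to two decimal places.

Snell's law: sin θ₂ = (V₂/V₁)·sin θ₁ = (4214/1888)·sin 10.7° = 0.4144.
θ₂ = arcsin 0.4144 = 24.48° from the normal.

24.48°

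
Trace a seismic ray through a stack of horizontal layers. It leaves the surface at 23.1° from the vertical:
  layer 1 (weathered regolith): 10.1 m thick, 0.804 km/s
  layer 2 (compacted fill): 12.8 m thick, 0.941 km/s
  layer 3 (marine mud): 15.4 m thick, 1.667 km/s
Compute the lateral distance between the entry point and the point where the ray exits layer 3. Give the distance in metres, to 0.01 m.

Ray parameter p = sin 23.1° / 0.804 km/s = 4.8798e-01 s/km.
Layer 1: θ = 23.10°; offset = 10.1·tan 23.10° = 4.3080 m.
Layer 2: sin θ = p·0.941 = 0.4592 → θ = 27.33°; offset = 12.8·tan 27.33° = 6.6164 m.
Layer 3: sin θ = p·1.667 = 0.8135 → θ = 54.44°; offset = 15.4·tan 54.44° = 21.5390 m.
Total horizontal offset = 32.4634 m.

32.46 m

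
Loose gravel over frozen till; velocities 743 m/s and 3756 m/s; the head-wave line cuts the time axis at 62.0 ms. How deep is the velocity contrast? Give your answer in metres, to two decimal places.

23.50 m

θ_c = arcsin(743/3756) = 11.41°; cos θ_c = 0.9802.
tᵢ = 2h cos θ_c/V₁ ⇒ h = tᵢ·V₁/(2 cos θ_c) = 0.062·743/(2·0.9802) = 23.50 m.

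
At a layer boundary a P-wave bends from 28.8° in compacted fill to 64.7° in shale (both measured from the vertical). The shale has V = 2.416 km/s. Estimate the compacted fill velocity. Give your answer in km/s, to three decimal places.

1.287 km/s

Snell's law: sin 28.8°/V₁ = sin 64.7°/V₂.
V₁ = V₂·sin 28.8°/sin 64.7° = 2.416 × 0.5329 = 1.287 km/s.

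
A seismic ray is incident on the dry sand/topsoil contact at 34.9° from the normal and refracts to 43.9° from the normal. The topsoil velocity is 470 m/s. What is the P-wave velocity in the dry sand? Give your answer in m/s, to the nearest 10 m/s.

390 m/s

Snell's law: sin 34.9°/V₁ = sin 43.9°/V₂.
V₁ = V₂·sin 34.9°/sin 43.9° = 470 × 0.8251 = 387.81 m/s.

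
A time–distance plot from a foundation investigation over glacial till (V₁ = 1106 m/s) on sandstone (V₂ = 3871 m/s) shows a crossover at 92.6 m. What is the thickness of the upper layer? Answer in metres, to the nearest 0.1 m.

x_cross = 2h·√((V₂+V₁)/(V₂−V₁)) → h = x_cross / (2·√((V₂+V₁)/(V₂−V₁))).
√((V₂+V₁)/(V₂−V₁)) = √((3871+1106)/(3871−1106)) = 1.3416.
h = 92.6 / (2·1.3416) = 34.51 m.

34.5 m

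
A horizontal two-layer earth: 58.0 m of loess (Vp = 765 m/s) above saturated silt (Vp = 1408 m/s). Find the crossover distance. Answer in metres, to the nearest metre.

213 m

θ_c = arcsin(765/1408) = 32.91°, so cos θ_c = 0.8395 and tᵢ = 2h cos θ_c/V₁ = 0.1273 s.
At crossover x/V₁ = x/V₂ + tᵢ ⇒ x = tᵢ/(1/V₁ − 1/V₂) = 0.12730/(1.3072e-03 − 7.1023e-04) = 213.25 m.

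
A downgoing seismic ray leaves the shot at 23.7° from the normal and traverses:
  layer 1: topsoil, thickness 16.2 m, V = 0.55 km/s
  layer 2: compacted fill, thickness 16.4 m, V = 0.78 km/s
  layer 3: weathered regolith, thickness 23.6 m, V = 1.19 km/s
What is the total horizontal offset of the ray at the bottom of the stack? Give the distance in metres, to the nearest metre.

Apply Snell's law at each interface; in layer i the horizontal offset is hᵢ·tan θᵢ.
Layer 1: θ = 23.70°; offset = 16.2·tan 23.70° = 7.111 m.
Layer 2: sin θ = 0.78·sin 23.7°/0.55 = 0.5700, θ = 34.75°; offset = 16.4·tan 34.75° = 11.378 m.
Layer 3: sin θ = 1.19·sin 23.7°/0.55 = 0.8697, θ = 60.42°; offset = 23.6·tan 60.42° = 41.578 m.
Summing the layer offsets gives 60.067 m.

60 m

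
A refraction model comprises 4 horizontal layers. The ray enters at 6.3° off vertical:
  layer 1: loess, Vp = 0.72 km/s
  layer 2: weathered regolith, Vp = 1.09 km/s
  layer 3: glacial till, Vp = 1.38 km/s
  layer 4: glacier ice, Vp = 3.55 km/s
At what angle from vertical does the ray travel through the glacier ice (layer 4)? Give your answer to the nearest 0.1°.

32.8°

Ray parameter p = sin 6.3° / 0.72 = 1.5241e-01 s/km.
sin θ_4 = p·V_4 = 1.5241e-01 × 3.55 = 0.5411.
θ_4 = 32.76° from the vertical.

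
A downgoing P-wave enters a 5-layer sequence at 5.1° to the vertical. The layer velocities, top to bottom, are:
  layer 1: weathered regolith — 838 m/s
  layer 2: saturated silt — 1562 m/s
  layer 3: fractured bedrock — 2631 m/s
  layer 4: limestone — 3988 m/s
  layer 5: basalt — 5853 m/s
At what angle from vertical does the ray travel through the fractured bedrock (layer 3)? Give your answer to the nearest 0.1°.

Snell's law across each interface conserves sin θ / V, so sin θ_3 = V_3·sin θ₁/V₁.
sin θ_3 = 2631 × sin 5.1° / 838 = 0.2791.
θ_3 = 16.21° from the vertical.

16.2°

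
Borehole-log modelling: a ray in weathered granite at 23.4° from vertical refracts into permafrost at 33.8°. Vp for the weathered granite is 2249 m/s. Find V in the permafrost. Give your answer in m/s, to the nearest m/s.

3150 m/s

Snell's law: sin 23.4°/V₁ = sin 33.8°/V₂.
V₂ = V₁·sin 33.8°/sin 23.4° = 2249 × 1.4007 = 3150.23 m/s.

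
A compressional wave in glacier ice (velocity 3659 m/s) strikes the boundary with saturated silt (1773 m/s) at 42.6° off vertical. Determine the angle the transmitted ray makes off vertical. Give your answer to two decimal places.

Snell's law: sin θ₂ = (V₂/V₁)·sin θ₁ = (1773/3659)·sin 42.6° = 0.3280.
θ₂ = sin⁻¹(0.3280) = 19.15° (from vertical).

19.15°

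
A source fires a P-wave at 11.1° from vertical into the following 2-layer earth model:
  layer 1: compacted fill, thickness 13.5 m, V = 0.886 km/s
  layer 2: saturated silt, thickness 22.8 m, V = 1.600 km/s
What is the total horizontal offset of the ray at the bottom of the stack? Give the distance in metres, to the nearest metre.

p = sin θ₁/V₁ = sin 11.1°/0.886 = 2.1729e-01 s/km is conserved through the stack.
Layer 1: θ = 11.10°; offset = 13.5·tan 11.10° = 2.649 m.
Layer 2: sin θ = p·1.600 = 0.3477 → θ = 20.34°; offset = 22.8·tan 20.34° = 8.454 m.
Σ offsets = 11.103 m.

11 m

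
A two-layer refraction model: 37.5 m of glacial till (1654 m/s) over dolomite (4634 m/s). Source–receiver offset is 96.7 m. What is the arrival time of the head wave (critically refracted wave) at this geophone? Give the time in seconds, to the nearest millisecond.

0.063 s

θ_c = arcsin(V₁/V₂) = arcsin(1654/4634) = 20.91°, cos θ_c = 0.9341.
Intercept time tᵢ = 2h cos θ_c / V₁ = 2·37.5·0.9341/1654 = 0.04236 s.
t = x/V₂ + tᵢ = 96.7/4634 + 0.04236 = 0.06323 s.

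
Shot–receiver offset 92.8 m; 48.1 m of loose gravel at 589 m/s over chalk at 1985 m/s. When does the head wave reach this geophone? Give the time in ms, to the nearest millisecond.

θ_c = arcsin(V₁/V₂) = arcsin(589/1985) = 17.26°, cos θ_c = 0.9550.
Intercept time tᵢ = 2h cos θ_c / V₁ = 2·48.1·0.9550/589 = 0.15597 s.
t = x/V₂ + tᵢ = 92.8/1985 + 0.15597 = 0.20272 s.

203 ms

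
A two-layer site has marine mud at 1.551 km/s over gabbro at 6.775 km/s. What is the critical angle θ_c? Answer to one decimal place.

Critical incidence: sin θ_c = V₁/V₂ = 1.551/6.775 = 0.2289.
θ_c = arcsin 0.2289 = 13.23°.

13.2°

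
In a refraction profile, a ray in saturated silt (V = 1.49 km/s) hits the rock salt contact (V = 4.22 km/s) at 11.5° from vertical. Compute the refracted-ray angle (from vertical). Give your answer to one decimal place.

34.4°

sin θ₁/V₁ = sin θ₂/V₂ ⇒ sin θ₂ = 4.22·sin 11.5°/1.49 = 4.22·0.1994/1.49 = 0.5647.
θ₂ = arcsin 0.5647 = 34.38° from the normal.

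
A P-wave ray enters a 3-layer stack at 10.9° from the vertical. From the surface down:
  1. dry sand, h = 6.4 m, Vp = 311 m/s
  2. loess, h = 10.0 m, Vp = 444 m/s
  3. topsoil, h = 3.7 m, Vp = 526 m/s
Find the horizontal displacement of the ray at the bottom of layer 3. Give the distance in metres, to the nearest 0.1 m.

Apply Snell's law at each interface; in layer i the horizontal offset is hᵢ·tan θᵢ.
Layer 1: θ = 10.90°; offset = 6.4·tan 10.90° = 1.232 m.
Layer 2: sin θ = 444·sin 10.9°/311 = 0.2700, θ = 15.66°; offset = 10.0·tan 15.66° = 2.804 m.
Layer 3: sin θ = 526·sin 10.9°/311 = 0.3198, θ = 18.65°; offset = 3.7·tan 18.65° = 1.249 m.
Total horizontal offset = 5.285 m.

5.3 m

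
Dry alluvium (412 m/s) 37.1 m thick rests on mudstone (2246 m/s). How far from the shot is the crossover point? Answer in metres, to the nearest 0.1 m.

89.3 m

θ_c = arcsin(412/2246) = 10.57°, so cos θ_c = 0.9830 and tᵢ = 2h cos θ_c/V₁ = 0.1770 s.
At crossover x/V₁ = x/V₂ + tᵢ ⇒ x = tᵢ/(1/V₁ − 1/V₂) = 0.17704/(2.4272e-03 − 4.4524e-04) = 89.33 m.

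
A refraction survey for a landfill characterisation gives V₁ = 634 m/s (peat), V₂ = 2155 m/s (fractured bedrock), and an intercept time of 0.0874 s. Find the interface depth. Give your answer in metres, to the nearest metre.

h = tᵢ·V₁·V₂ / (2·√(V₂²−V₁²)).
√(V₂²−V₁²) = √(2155² − 634²) = 2059.6 m/s.
h = 0.0874 s × 634 × 2155 / (2 × 2059.6) = 28.99 m.

29 m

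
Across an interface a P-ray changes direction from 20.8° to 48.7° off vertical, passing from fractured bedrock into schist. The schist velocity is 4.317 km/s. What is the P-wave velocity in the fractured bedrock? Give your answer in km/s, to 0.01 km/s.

Snell's law: sin 20.8°/V₁ = sin 48.7°/V₂.
V₁ = V₂·sin 20.8°/sin 48.7° = 4.317 × 0.4727 = 2.04 km/s.

2.04 km/s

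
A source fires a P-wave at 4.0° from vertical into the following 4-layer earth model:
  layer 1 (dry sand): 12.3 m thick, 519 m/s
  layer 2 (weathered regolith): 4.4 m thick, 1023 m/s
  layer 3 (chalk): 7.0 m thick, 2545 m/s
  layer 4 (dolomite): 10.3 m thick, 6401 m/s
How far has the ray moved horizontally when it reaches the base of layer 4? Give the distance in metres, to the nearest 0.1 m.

p = sin θ₁/V₁ = sin 4.0°/519 = 1.3441e-04 s/m is conserved through the stack.
Layer 1: θ = 4.00°; offset = 12.3·tan 4.00° = 0.860 m.
Layer 2: sin θ = p·1023 = 0.1375 → θ = 7.90°; offset = 4.4·tan 7.90° = 0.611 m.
Layer 3: sin θ = p·2545 = 0.3421 → θ = 20.00°; offset = 7.0·tan 20.00° = 2.548 m.
Layer 4: sin θ = p·6401 = 0.8603 → θ = 59.35°; offset = 10.3·tan 59.35° = 17.384 m.
Σ offsets = 21.403 m.

21.4 m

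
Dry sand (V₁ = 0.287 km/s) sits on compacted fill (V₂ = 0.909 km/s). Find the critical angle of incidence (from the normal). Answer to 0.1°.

18.4°

At critical incidence the refracted ray runs along the interface (θ₂ = 90°), so sin θ_c = V₁/V₂.
θ_c = arcsin(0.287/0.909) = arcsin 0.3157 = 18.40°.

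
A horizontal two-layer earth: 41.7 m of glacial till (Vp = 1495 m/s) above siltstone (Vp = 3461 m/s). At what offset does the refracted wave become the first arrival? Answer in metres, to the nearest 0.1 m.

θ_c = arcsin(1495/3461) = 25.59°, so cos θ_c = 0.9019 and tᵢ = 2h cos θ_c/V₁ = 0.0503 s.
At crossover x/V₁ = x/V₂ + tᵢ ⇒ x = tᵢ/(1/V₁ − 1/V₂) = 0.05031/(6.6890e-04 − 2.8893e-04) = 132.42 m.

132.4 m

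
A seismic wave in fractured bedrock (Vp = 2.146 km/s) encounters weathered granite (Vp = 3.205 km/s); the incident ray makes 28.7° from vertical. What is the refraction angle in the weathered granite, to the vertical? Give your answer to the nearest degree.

46°

sin θ₁/V₁ = sin θ₂/V₂ ⇒ sin θ₂ = 3.205·sin 28.7°/2.146 = 3.205·0.4802/2.146 = 0.7172.
θ₂ = arcsin 0.7172 = 45.82° from the normal.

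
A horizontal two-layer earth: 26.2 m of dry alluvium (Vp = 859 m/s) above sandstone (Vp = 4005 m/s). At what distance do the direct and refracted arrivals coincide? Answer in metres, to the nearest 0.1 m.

65.2 m

θ_c = arcsin(859/4005) = 12.39°, so cos θ_c = 0.9767 and tᵢ = 2h cos θ_c/V₁ = 0.0596 s.
At crossover x/V₁ = x/V₂ + tᵢ ⇒ x = tᵢ/(1/V₁ − 1/V₂) = 0.05958/(1.1641e-03 − 2.4969e-04) = 65.16 m.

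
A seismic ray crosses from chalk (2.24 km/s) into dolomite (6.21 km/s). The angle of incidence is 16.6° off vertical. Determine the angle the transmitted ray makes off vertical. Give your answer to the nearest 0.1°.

Snell's law: sin θ₂ = (V₂/V₁)·sin θ₁ = (6.21/2.24)·sin 16.6° = 0.7920.
θ₂ = sin⁻¹(0.7920) = 52.37° (from vertical).

52.4°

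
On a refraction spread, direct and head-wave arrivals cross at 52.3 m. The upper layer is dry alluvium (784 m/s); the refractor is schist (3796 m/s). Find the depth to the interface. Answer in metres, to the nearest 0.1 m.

h = (x_cross/2)·√((V₂−V₁)/(V₂+V₁)).
(V₂−V₁)/(V₂+V₁) = (3796−784)/(3796+784) = 0.6576; √ = 0.8110.
h = (52.3/2)·0.8110 = 21.21 m.

21.2 m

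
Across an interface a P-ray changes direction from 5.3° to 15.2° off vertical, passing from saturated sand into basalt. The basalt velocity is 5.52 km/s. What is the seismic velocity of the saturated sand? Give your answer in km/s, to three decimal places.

1.945 km/s

sin 5.3° = 0.0924; sin 15.2° = 0.2622.
V₁ = V₂·(sin θ₁/sin θ₂) = 5.52·(0.0924/0.2622) = 1.945 km/s.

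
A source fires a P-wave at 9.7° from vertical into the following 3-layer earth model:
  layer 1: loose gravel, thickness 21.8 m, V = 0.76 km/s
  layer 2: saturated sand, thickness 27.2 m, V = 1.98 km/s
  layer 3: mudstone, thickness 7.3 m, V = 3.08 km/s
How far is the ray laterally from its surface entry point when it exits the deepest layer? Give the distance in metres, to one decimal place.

Apply Snell's law at each interface; in layer i the horizontal offset is hᵢ·tan θᵢ.
Layer 1: θ = 9.70°; offset = 21.8·tan 9.70° = 3.726 m.
Layer 2: sin θ = 1.98·sin 9.7°/0.76 = 0.4390, θ = 26.04°; offset = 27.2·tan 26.04° = 13.288 m.
Layer 3: sin θ = 3.08·sin 9.7°/0.76 = 0.6828, θ = 43.06°; offset = 7.3·tan 43.06° = 6.823 m.
Total horizontal offset = 23.838 m.

23.8 m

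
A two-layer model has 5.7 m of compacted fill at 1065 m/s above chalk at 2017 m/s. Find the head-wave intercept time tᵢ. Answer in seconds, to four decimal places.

θ_c = arcsin(V₁/V₂) = arcsin(1065/2017) = 31.87°; cos θ_c = 0.8492.
tᵢ = 2h·cos θ_c / V₁ = 2·5.7·0.8492 / 1065 = 0.00909 s.

0.0091 s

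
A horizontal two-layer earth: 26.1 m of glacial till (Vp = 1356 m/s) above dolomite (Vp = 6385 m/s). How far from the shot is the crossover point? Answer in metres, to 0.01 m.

θ_c = arcsin(1356/6385) = 12.26°, so cos θ_c = 0.9772 and tᵢ = 2h cos θ_c/V₁ = 0.0376 s.
At crossover x/V₁ = x/V₂ + tᵢ ⇒ x = tᵢ/(1/V₁ − 1/V₂) = 0.03762/(7.3746e-04 − 1.5662e-04) = 64.76 m.

64.76 m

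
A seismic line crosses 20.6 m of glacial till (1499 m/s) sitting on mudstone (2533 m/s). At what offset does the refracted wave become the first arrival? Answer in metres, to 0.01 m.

x_cross = 2h·√((V₂+V₁)/(V₂−V₁)).
(V₂+V₁)/(V₂−V₁) = (2533+1499)/(2533−1499) = 3.8994; √ = 1.9747.
x_cross = 2·20.6·1.9747 = 81.36 m.

81.36 m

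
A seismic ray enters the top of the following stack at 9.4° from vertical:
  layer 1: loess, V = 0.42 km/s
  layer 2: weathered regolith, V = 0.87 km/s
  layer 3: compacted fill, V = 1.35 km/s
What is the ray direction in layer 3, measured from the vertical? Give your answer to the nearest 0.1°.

31.7°

Ray parameter p = sin 9.4° / 0.42 = 3.8887e-01 s/km.
sin θ_3 = p·V_3 = 3.8887e-01 × 1.35 = 0.5250.
θ_3 = arcsin 0.5250 = 31.67°.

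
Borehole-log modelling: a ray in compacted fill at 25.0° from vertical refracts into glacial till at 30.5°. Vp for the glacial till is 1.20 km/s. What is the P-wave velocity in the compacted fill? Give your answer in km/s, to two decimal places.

1.00 km/s

sin 25.0° = 0.4226; sin 30.5° = 0.5075.
V₁ = V₂·(sin θ₁/sin θ₂) = 1.20·(0.4226/0.5075) = 1.00 km/s.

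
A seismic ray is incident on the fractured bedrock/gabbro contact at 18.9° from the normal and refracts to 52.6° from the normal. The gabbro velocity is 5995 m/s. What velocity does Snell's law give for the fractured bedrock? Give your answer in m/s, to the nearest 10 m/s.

2440 m/s

Snell's law: sin 18.9°/V₁ = sin 52.6°/V₂.
V₁ = V₂·sin 18.9°/sin 52.6° = 5995 × 0.4077 = 2444.42 m/s.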